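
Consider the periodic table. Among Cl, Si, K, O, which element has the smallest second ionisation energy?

Si

After 1 electron has been removed, what remains? Cl⁺ still has 6 valence electrons; Si⁺ still has 3 valence electrons; K⁺ is the bare [Ar] core; O⁺ still has 5 valence electrons.
Usually core removal costs more than valence removal, but here the competition is close: a tightly held n=2 valence electron can cost more to remove than an n=3 core electron, so the actual values have to decide it.
Valence configurations: Cl⁺ [Ne]3s²3p⁴, Si⁺ [Ne]3s²3p¹, O⁺ [He]2s²2p³.
Approximate IE_2 values (kJ/mol): Cl 2298, Si 1577, K 3052, O 3388.
Overall IE_2 order: Si < Cl < K < O.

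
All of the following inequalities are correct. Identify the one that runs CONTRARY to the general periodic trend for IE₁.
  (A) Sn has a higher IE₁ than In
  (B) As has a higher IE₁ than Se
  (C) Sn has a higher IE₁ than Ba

(B)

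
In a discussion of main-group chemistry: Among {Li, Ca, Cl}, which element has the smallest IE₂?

Ca

After 1 electron has been removed, what remains? Li⁺ is the bare [He] core; Ca⁺ still has 1 valence electron; Cl⁺ still has 6 valence electrons.
Breaking into a closed-shell core is much more expensive than removing a leftover valence electron — Li has the largest IE_2 here.
Valence configurations: Ca⁺ [Ar]4s¹, Cl⁺ [Ne]3s²3p⁴.
Approximate IE_2 values (kJ/mol): Li 7298, Ca 1145, Cl 2298.
Overall IE_2 order: Ca < Cl < Li.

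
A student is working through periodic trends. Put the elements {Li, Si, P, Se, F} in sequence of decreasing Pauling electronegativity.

F, Se, P, Si, Li

Smaller atoms with higher effective nuclear charge are more electronegative.
These span different periods and groups, so the two trends combine.
Si > Li: period and group pull opposite ways; the across-period shift dominates (1.90 vs 0.98).
P > Si: P lies to the right of Si in period 3, so the across-period effect alone puts P higher.
Se > P: the two effects oppose for this pair; the across-period effect wins (2.55 vs 2.19).
F > Se: relative to Se, both the across-period and down-group shifts push F's electronegativity up.
Approximate values (Pauling): Li 0.98, F 3.98, Si 1.90, P 2.19, Se 2.55.
So from highest to lowest: F > Se > P > Si > Li.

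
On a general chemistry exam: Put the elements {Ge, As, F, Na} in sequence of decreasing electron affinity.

F > Ge > As > Na

F is in period 2, group 17; Na is in period 3, group 1; Ge is in period 4, group 14; As is in period 4, group 15.
EA tends to increase across a period and decrease down a group, though the pattern is less regular than for IE or radius.
Here both period and group differ, so the two effects have to be weighed against each other.
As > Na: period and group pull opposite ways; the across-period shift dominates (78 vs 53 kJ/mol).
Ge > As: this pair runs against the simple trend — see the exception note.
F > Ge: both effects reinforce here, so F is clearly the higher of the two.
Note the exception: Ge has a higher electron affinity than As, contrary to the simple trend — adding an electron to As's half-filled 4p³ is unfavourable, so Ge (4p²) has the more exothermic EA.
Tabulated electron affinity (kJ/mol): F 328, Na 53, Ge 119, As 78.
So from highest to lowest: F > Ge > As > Na.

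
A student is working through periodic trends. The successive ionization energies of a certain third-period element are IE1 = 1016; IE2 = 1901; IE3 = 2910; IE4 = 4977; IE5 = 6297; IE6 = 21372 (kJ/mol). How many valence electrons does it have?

5

Look for the largest jump between consecutive ionization energies: IE6/IE5 ≈ 3.4, far larger than any earlier ratio.
That jump marks the point where a core electron is being removed. So the atom has 5 valence electrons.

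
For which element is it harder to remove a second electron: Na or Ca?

Consider each +1 ion: Na⁺ is the bare [Ne] core; Ca⁺ still has 1 valence electron.
Pulling an electron out of a noble-gas core costs far more than removing a remaining valence electron, so Na sits at the high end of IE_2.
Approximate IE_2 values (kJ/mol): Na 4562, Ca 1145.
So the second ionization energies run Ca < Na.

Na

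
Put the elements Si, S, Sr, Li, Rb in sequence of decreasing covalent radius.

Rb > Sr > Li > Si > S

Li is in period 2, group 1; Si is in period 3, group 14; S is in period 3, group 16; Rb is in period 5, group 1; Sr is in period 5, group 2.
Radius decreases left→right (rising Z_eff, same n) and increases top→bottom (higher n).
These span different periods and groups, so the two trends combine.
Si > S: both are in period 3; the period trend gives Si the larger value.
Li > Si: the two effects oppose for this pair; the across-period effect wins (133 vs 116 pm).
Sr > Li: the two effects oppose for this pair; the down-group effect wins (185 vs 133 pm).
Rb > Sr: both are in period 5; the period trend gives Rb the larger value.
Tabulated atomic radius (pm): Li 133, Si 116, S 103, Rb 210, Sr 185.
So from largest to smallest: Rb > Sr > Li > Si > S.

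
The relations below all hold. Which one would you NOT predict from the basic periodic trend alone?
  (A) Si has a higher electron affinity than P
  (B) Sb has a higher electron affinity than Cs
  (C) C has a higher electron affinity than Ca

(A)

The general trend: electron affinity increases across a period and decreases down a group.
(A) Si (period 3, group 14) vs P (period 3, group 15): the stated order contradicts the simple trend.
(B) Sb (period 5, group 15) vs Cs (period 6, group 1): the stated order agrees with the simple trend.
(C) C (period 2, group 14) vs Ca (period 4, group 2): the stated order agrees with the simple trend.
The exception is (A): adding an electron to P's half-filled 3p³ is unfavourable, so Si (3p²) has the more exothermic EA.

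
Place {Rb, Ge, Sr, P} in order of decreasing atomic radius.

Atomic radius shrinks across a period as nuclear charge pulls the same shell inward, and grows down a group as new shells are added.
These span different periods and groups, so the two trends combine.
Ge > P: relative to P, both the across-period and down-group shifts push Ge's atomic radius up.
Sr > Ge: both effects reinforce here, so Sr is clearly the larger of the two.
Rb > Sr: both are in period 5; the period trend gives Rb the larger value.
Approximate values (pm): P 111, Ge 121, Rb 210, Sr 185.
So from largest to smallest: Rb > Sr > Ge > P.

Rb > Sr > Ge > P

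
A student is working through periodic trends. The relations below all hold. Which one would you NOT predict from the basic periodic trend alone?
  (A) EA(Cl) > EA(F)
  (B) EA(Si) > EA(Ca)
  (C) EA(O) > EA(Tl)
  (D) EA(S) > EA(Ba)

The general trend: electron affinity increases across a period and decreases down a group.
(A) Cl (period 3, group 17) vs F (period 2, group 17): the stated order contradicts the simple trend.
(B) Si (period 3, group 14) vs Ca (period 4, group 2): the stated order agrees with the simple trend.
(C) O (period 2, group 16) vs Tl (period 6, group 13): the stated order agrees with the simple trend.
(D) S (period 3, group 16) vs Ba (period 6, group 2): the stated order agrees with the simple trend.
The exception is (A): F's small 2p subshell makes the incoming electron feel strong e⁻–e⁻ repulsion, so Cl actually releases more energy on gaining an electron.

(A)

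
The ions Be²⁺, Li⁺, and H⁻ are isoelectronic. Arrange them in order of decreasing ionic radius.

All of these have 2 electrons, so size is governed by nuclear charge alone: the more protons, the stronger the pull on the same electron cloud, and the smaller the ion.
Nuclear charges: Be²⁺ (Z=4), Li⁺ (Z=3), H⁻ (Z=1).
Largest to smallest: H⁻ > Li⁺ > Be²⁺.

H⁻ > Li⁺ > Be²⁺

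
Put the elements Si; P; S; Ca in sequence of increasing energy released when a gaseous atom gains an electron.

Ca, P, Si, S

Electron affinity generally becomes more exothermic across a period toward the halogens and less exothermic down a group.
Neither a single period nor a single group — weigh both effects.
P > Ca: relative to Ca, both the across-period and down-group shifts push P's electron affinity up.
Si > P: this pair runs against the simple trend — see the exception note.
S > Si: S lies to the right of Si in period 3, so the across-period effect alone puts S higher.
Note the exception: Si has a higher electron affinity than P, contrary to the simple trend — adding an electron to P's half-filled 3p³ is unfavourable, so Si (3p²) has the more exothermic EA.
Approximate values (kJ/mol): Si 134, P 72, S 200, Ca 2.
So from lowest to highest: Ca < P < Si < S.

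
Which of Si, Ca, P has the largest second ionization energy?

P

IE_2 is the cost of taking one more electron from the +1 cation: Si⁺ still has 3 valence electrons; Ca⁺ still has 1 valence electron; P⁺ still has 4 valence electrons.
All are still removing valence electrons, so compare the +1 ions as you would atoms: IE_2 generally rises across a period (higher Z_eff) and falls down a group (larger shell), subject to the usual subshell exceptions.
Valence configurations: Si⁺ [Ne]3s²3p¹, Ca⁺ [Ar]4s¹, P⁺ [Ne]3s²3p².
The numbers (kJ/mol): Si 1577, Ca 1145, P 1907.
Overall IE_2 order: Ca < Si < P.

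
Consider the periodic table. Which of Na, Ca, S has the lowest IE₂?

Ca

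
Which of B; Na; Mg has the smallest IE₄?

Na

The fourth ionization energy removes an electron from the +3 ion. For each element: B³⁺ is the bare [He] core; Na³⁺ is already 2 electrons into the core; Mg³⁺ is already 1 electron into the core.
All of these are removing an electron from a noble-gas core or deeper; the smaller core (lower principal quantum number) is held far more tightly, and within a period the higher nuclear charge binds the same core more tightly.
Approximate IE_4 values (kJ/mol): B 25026, Na 9543, Mg 10543.
Putting it together, IE_4: Na < Mg < B.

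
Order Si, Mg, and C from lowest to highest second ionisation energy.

Mg, Si, C

Consider each +1 ion: Si⁺ still has 3 valence electrons; Mg⁺ still has 1 valence electron; C⁺ still has 3 valence electrons.
All are still removing valence electrons, so compare the +1 ions as you would atoms: IE_2 generally rises across a period (higher Z_eff) and falls down a group (larger shell), subject to the usual subshell exceptions.
Valence configurations: Si⁺ [Ne]3s²3p¹, Mg⁺ [Ne]3s¹, C⁺ [He]2s²2p¹.
Tabulated IE_2 (kJ/mol): Si 1577, Mg 1451, C 2353.
So the second ionization energies run Mg < Si < C.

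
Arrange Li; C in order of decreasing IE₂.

Li > C

IE_2 is the cost of taking one more electron from the +1 cation: Li⁺ is the bare [He] core; C⁺ still has 3 valence electrons.
Core electrons are held far more tightly than valence electrons, so Li tops the IE_2 order.
Approximate IE_2 values (kJ/mol): Li 7298, C 2353.
Hence IE_2: C < Li.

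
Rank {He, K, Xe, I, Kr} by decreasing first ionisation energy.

He > Kr > Xe > I > K

IE₁ increases left→right with effective nuclear charge and decreases top→bottom as the valence shell moves farther out.
These span different periods and groups, so the two trends combine.
I > K: the two effects oppose for this pair; the across-period effect wins (1008 vs 419 kJ/mol).
Xe > I: Xe lies to the right of I in period 5, so the across-period effect alone puts Xe higher.
Kr > Xe: Kr sits above Xe in group 18, so the down-group effect alone puts Kr higher.
He > Kr: they share group 18; the group trend gives He the larger value.
Tabulated first ionization energy (kJ/mol): He 2372, K 419, Kr 1351, I 1008, Xe 1170.
So from highest to lowest: He > Kr > Xe > I > K.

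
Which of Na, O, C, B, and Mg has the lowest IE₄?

C

After 3 electrons have been removed, what remains? Na³⁺ is already 2 electrons into the core; O³⁺ still has 3 valence electrons; C³⁺ still has 1 valence electron; B³⁺ is the bare [He] core; Mg³⁺ is already 1 electron into the core.
Breaking into a closed-shell core is much more expensive than removing a leftover valence electron — Na, Mg and B have the largest IE_4 here.
Valence configurations: O³⁺ [He]2s²2p¹, C³⁺ [He]2s¹.
Approximate IE_4 values (kJ/mol): Na 9543, O 7469, C 6223, B 25026, Mg 10543.
So the fourth ionization energies run C < O < Na < Mg < B.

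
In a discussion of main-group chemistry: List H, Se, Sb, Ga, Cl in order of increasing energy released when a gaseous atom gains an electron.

H is in period 1, group 1; Cl is in period 3, group 17; Ga is in period 4, group 13; Se is in period 4, group 16; Sb is in period 5, group 15.
Adding an electron releases more energy for atoms nearer the top right (short of the noble gases).
These span different periods and groups, so the two trends combine.
H > Ga: the two effects oppose for this pair; the down-group effect wins (73 vs 29 kJ/mol).
Sb > H: the two effects oppose for this pair; the across-period effect wins (103 vs 73 kJ/mol).
Se > Sb: relative to Sb, both the across-period and down-group shifts push Se's electron affinity up.
Cl > Se: relative to Se, both the across-period and down-group shifts push Cl's electron affinity up.
Tabulated electron affinity (kJ/mol): H 73, Cl 349, Ga 29, Se 195, Sb 103.
So from lowest to highest: Ga < H < Sb < Se < Cl.

Ga < H < Sb < Se < Cl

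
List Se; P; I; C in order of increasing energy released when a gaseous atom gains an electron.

P, C, Se, I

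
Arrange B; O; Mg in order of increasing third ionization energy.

The third ionization energy removes an electron from the +2 ion. For each element: B²⁺ still has 1 valence electron; O²⁺ still has 4 valence electrons; Mg²⁺ is the bare [Ne] core.
Core electrons are held far more tightly than valence electrons, so Mg tops the IE_3 order.
Valence configurations: B²⁺ [He]2s¹, O²⁺ [He]2s²2p².
The numbers (kJ/mol): B 3660, O 5300, Mg 7733.
So the third ionization energies run B < O < Mg.

B < O < Mg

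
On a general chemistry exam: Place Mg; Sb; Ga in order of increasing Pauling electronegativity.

Smaller atoms with higher effective nuclear charge are more electronegative.
These span different periods and groups, so the two trends combine.
Ga > Mg: the two effects oppose for this pair; the across-period effect wins (1.81 vs 1.31).
Sb > Ga: period and group pull opposite ways; the across-period shift dominates (2.05 vs 1.81).
Approximate values (Pauling): Mg 1.31, Ga 1.81, Sb 2.05.
So from lowest to highest: Mg < Ga < Sb.

Mg < Ga < Sb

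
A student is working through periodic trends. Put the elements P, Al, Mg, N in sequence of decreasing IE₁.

N is in period 2, group 15; Mg is in period 3, group 2; Al is in period 3, group 13; P is in period 3, group 15.
Removing the outermost electron gets harder across a period and easier down a group.
These span different periods and groups, so the two trends combine.
Mg > Al: this pair runs against the simple trend — see the exception note.
P > Mg: both are in period 3; the period trend gives P the larger value.
N > P: they share group 15; the group trend gives N the larger value.
Note the exception: Mg has a higher first ionization energy than Al, contrary to the simple trend — Al's single 3p electron is easier to remove than one from Mg's filled 3s².
For reference (kJ/mol): N 1402, Mg 738, Al 578, P 1012.
So from highest to lowest: N > P > Mg > Al.

N > P > Mg > Al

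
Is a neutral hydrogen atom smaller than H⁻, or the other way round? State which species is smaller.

Forming H⁻ adds 1 electron to H. More electron–electron repulsion in the same shell, with unchanged nuclear charge, lets the cloud expand.
An anion is larger than its parent atom: H⁻ > H.

H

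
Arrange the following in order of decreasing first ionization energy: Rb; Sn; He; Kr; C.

IE₁ increases left→right with effective nuclear charge and decreases top→bottom as the valence shell moves farther out.
Neither a single period nor a single group — weigh both effects.
Sn > Rb: both are in period 5; the period trend gives Sn the larger value.
C > Sn: C sits above Sn in group 14, so the down-group effect alone puts C higher.
Kr > C: the two effects oppose for this pair; the across-period effect wins (1351 vs 1086 kJ/mol).
He > Kr: they share group 18; the group trend gives He the larger value.
Approximate values (kJ/mol): He 2372, C 1086, Kr 1351, Rb 403, Sn 709.
So from highest to lowest: He > Kr > C > Sn > Rb.

He > Kr > C > Sn > Rb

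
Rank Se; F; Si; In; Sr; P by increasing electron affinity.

Sr, In, P, Si, Se, F

Atoms with high Z_eff and room in the valence shell (especially the halogens) have the most exothermic electron affinities.
These span different periods and groups, so the two trends combine.
In > Sr: In lies to the right of Sr in period 5, so the across-period effect alone puts In higher.
P > In: relative to In, both the across-period and down-group shifts push P's electron affinity up.
Si > P: this pair runs against the simple trend — see the exception note.
Se > Si: period and group pull opposite ways; the across-period shift dominates (195 vs 134 kJ/mol).
F > Se: relative to Se, both the across-period and down-group shifts push F's electron affinity up.
Note the exception: Si has a higher electron affinity than P, contrary to the simple trend — adding an electron to P's half-filled 3p³ is unfavourable, so Si (3p²) has the more exothermic EA.
Approximate values (kJ/mol): F 328, Si 134, P 72, Se 195, Sr 5, In 29.
So from lowest to highest: Sr < In < P < Si < Se < F.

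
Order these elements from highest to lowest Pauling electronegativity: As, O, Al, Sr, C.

O > C > As > Al > Sr

C is in period 2, group 14; O is in period 2, group 16; Al is in period 3, group 13; As is in period 4, group 15; Sr is in period 5, group 2.
EN rises left→right (higher Z_eff, smaller atoms) and falls top→bottom (larger, more shielded atoms).
These span different periods and groups, so the two trends combine.
Al > Sr: relative to Sr, both the across-period and down-group shifts push Al's electronegativity up.
As > Al: period and group pull opposite ways; the across-period shift dominates (2.18 vs 1.61).
C > As: period and group pull opposite ways; the down-group shift dominates (2.55 vs 2.18).
O > C: O lies to the right of C in period 2, so the across-period effect alone puts O higher.
Approximate values (Pauling): C 2.55, O 3.44, Al 1.61, As 2.18, Sr 0.95.
So from highest to lowest: O > C > As > Al > Sr.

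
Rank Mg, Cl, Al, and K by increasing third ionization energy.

Al < Cl < K < Mg

The third ionization energy removes an electron from the +2 ion. For each element: Mg²⁺ is the bare [Ne] core; Cl²⁺ still has 5 valence electrons; Al²⁺ still has 1 valence electron; K²⁺ is already 1 electron into the core.
Core electrons are held far more tightly than valence electrons, so K and Mg top the IE_3 order.
Valence configurations: Cl²⁺ [Ne]3s²3p³, Al²⁺ [Ne]3s¹.
The numbers (kJ/mol): Mg 7733, Cl 3822, Al 2745, K 4420.
Hence IE_3: Al < Cl < K < Mg.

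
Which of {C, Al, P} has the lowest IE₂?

Al

The second ionization energy removes an electron from the +1 ion. For each element: C⁺ still has 3 valence electrons; Al⁺ still has 2 valence electrons; P⁺ still has 4 valence electrons.
All are still removing valence electrons, so compare the +1 ions as you would atoms: IE_2 generally rises across a period (higher Z_eff) and falls down a group (larger shell), subject to the usual subshell exceptions.
Valence configurations: C⁺ [He]2s²2p¹, Al⁺ [Ne]3s², P⁺ [Ne]3s²3p².
The numbers (kJ/mol): C 2353, Al 1817, P 1907.
So the second ionization energies run Al < P < C.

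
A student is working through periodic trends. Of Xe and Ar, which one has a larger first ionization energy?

Ar is in period 3, group 18; Xe is in period 5, group 18.
Across a period the outer electron is held more tightly (higher IE₁); down a group it sits in a higher shell, more shielded, and comes off more easily.
All are in group 18, so first ionization energy increases up the group.
So Ar has the larger first ionization energy (Ar > Xe).

Ar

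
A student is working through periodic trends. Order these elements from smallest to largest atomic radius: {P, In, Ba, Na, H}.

H < P < In < Na < Ba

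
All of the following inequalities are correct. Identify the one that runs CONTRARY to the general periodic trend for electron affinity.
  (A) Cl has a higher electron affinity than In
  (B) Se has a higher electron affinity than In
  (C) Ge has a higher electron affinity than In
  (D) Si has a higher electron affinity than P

(D)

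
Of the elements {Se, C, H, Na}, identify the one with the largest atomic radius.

H is in period 1, group 1; C is in period 2, group 14; Na is in period 3, group 1; Se is in period 4, group 16.
Radius decreases left→right (rising Z_eff, same n) and increases top→bottom (higher n).
Neither a single period nor a single group — weigh both effects.
C > H: the two effects oppose for this pair; the down-group effect wins (75 vs 32 pm).
Se > C: period and group pull opposite ways; the down-group shift dominates (116 vs 75 pm).
Na > Se: the two effects oppose for this pair; the across-period effect wins (155 vs 116 pm).
Approximate values (pm): H 32, C 75, Na 155, Se 116.
The largest atomic radius among these belongs to Na.

Na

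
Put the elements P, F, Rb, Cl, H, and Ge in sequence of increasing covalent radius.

H, F, Cl, P, Ge, Rb

Atomic radius shrinks across a period as nuclear charge pulls the same shell inward, and grows down a group as new shells are added.
Neither a single period nor a single group — weigh both effects.
F > H: the two effects oppose for this pair; the down-group effect wins (64 vs 32 pm).
Cl > F: Cl sits below F in group 17, so the down-group effect alone puts Cl larger.
P > Cl: P lies to the left of Cl in period 3, so the across-period effect alone puts P larger.
Ge > P: relative to P, both the across-period and down-group shifts push Ge's atomic radius up.
Rb > Ge: both effects reinforce here, so Rb is clearly the larger of the two.
For reference (pm): H 32, F 64, P 111, Cl 99, Ge 121, Rb 210.
So from smallest to largest: H < F < Cl < P < Ge < Rb.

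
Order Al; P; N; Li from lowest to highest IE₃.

Al < P < N < Li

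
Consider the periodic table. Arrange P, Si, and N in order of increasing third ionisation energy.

P < Si < N

IE_3 is the cost of taking one more electron from the +2 cation: P²⁺ still has 3 valence electrons; Si²⁺ still has 2 valence electrons; N²⁺ still has 3 valence electrons.
All are still removing valence electrons, so compare the +2 ions as you would atoms: IE_3 generally rises across a period (higher Z_eff) and falls down a group (larger shell), subject to the usual subshell exceptions.
Valence configurations: P²⁺ [Ne]3s²3p¹, Si²⁺ [Ne]3s², N²⁺ [He]2s²2p¹.
P²⁺ loses a lone 3p electron whereas Si²⁺ must break into a filled 3s² pair, so IE_3(Si) > IE_3(P) even though P has the higher nuclear charge.
The numbers (kJ/mol): P 2914, Si 3232, N 4578.
So the third ionization energies run P < Si < N.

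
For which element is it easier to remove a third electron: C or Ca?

C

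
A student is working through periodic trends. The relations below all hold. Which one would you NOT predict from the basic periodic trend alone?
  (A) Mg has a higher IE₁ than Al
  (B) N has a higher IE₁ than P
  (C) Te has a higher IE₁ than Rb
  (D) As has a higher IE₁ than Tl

The general trend: IE₁ increases across a period and decreases down a group.
(A) Mg (period 3, group 2) vs Al (period 3, group 13): the stated order contradicts the simple trend.
(B) N (period 2, group 15) vs P (period 3, group 15): the stated order agrees with the simple trend.
(C) Te (period 5, group 16) vs Rb (period 5, group 1): the stated order agrees with the simple trend.
(D) As (period 4, group 15) vs Tl (period 6, group 13): the stated order agrees with the simple trend.
The exception is (A): Al's single 3p electron is easier to remove than one from Mg's filled 3s².

(A)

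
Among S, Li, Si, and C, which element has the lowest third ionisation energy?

After 2 electrons have been removed, what remains? S²⁺ still has 4 valence electrons; Li²⁺ is already 1 electron into the core; Si²⁺ still has 2 valence electrons; C²⁺ still has 2 valence electrons.
Breaking into a closed-shell core is much more expensive than removing a leftover valence electron — Li has the largest IE_3 here.
Valence configurations: S²⁺ [Ne]3s²3p², Si²⁺ [Ne]3s², C²⁺ [He]2s².
Approximate IE_3 values (kJ/mol): S 3357, Li 11815, Si 3232, C 4620.
Hence IE_3: Si < S < C < Li.

Si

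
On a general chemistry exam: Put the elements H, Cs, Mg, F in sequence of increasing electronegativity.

Cs, Mg, H, F

H is in period 1, group 1; F is in period 2, group 17; Mg is in period 3, group 2; Cs is in period 6, group 1.
Atoms toward the upper right of the periodic table pull bonding electrons most strongly.
Here both period and group differ, so the two effects have to be weighed against each other.
Mg > Cs: both effects reinforce here, so Mg is clearly the higher of the two.
H > Mg: the two effects oppose for this pair; the down-group effect wins (2.20 vs 1.31).
F > H: the two effects oppose for this pair; the across-period effect wins (3.98 vs 2.20).
Tabulated electronegativity (Pauling): H 2.20, F 3.98, Mg 1.31, Cs 0.79.
So from lowest to highest: Cs < Mg < H < F.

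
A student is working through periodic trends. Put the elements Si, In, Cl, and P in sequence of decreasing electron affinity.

Si is in period 3, group 14; P is in period 3, group 15; Cl is in period 3, group 17; In is in period 5, group 13.
Electron affinity generally becomes more exothermic across a period toward the halogens and less exothermic down a group.
Here both period and group differ, so the two effects have to be weighed against each other.
P > In: relative to In, both the across-period and down-group shifts push P's electron affinity up.
Si > P: this pair runs against the simple trend — see the exception note.
Cl > Si: both are in period 3; the period trend gives Cl the larger value.
Note the exception: Si has a higher electron affinity than P, contrary to the simple trend — adding an electron to P's half-filled 3p³ is unfavourable, so Si (3p²) has the more exothermic EA.
For reference (kJ/mol): Si 134, P 72, Cl 349, In 29.
So from highest to lowest: Cl > Si > P > In.

Cl > Si > P > In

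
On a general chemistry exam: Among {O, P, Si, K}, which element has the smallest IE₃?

P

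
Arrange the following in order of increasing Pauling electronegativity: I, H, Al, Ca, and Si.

Ca, Al, Si, H, I

H is in period 1, group 1; Al is in period 3, group 13; Si is in period 3, group 14; Ca is in period 4, group 2; I is in period 5, group 17.
Atoms toward the upper right of the periodic table pull bonding electrons most strongly.
Here both period and group differ, so the two effects have to be weighed against each other.
Al > Ca: both effects reinforce here, so Al is clearly the higher of the two.
Si > Al: Si lies to the right of Al in period 3, so the across-period effect alone puts Si higher.
H > Si: period and group pull opposite ways; the down-group shift dominates (2.20 vs 1.90).
I > H: period and group pull opposite ways; the across-period shift dominates (2.66 vs 2.20).
Approximate values (Pauling): H 2.20, Al 1.61, Si 1.90, Ca 1.00, I 2.66.
So from lowest to highest: Ca < Al < Si < H < I.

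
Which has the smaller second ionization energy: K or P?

IE_2 is the cost of taking one more electron from the +1 cation: K⁺ is the bare [Ar] core; P⁺ still has 4 valence electrons.
Breaking into a closed-shell core is much more expensive than removing a leftover valence electron — K has the largest IE_2 here.
The numbers (kJ/mol): K 3052, P 1907.
So the second ionization energies run P < K.

P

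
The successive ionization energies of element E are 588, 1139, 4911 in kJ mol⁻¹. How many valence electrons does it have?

2

Look for the largest jump between consecutive ionization energies: IE3/IE2 ≈ 4.3, far larger than any earlier ratio.
That jump marks the point where a core electron is being removed. So the atom has 2 valence electrons.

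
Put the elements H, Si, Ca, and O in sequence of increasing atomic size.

H is in period 1, group 1; O is in period 2, group 16; Si is in period 3, group 14; Ca is in period 4, group 2.
Atomic radius shrinks across a period as nuclear charge pulls the same shell inward, and grows down a group as new shells are added.
Here both period and group differ, so the two effects have to be weighed against each other.
O > H: period and group pull opposite ways; the down-group shift dominates (63 vs 32 pm).
Si > O: relative to O, both the across-period and down-group shifts push Si's atomic radius up.
Ca > Si: both effects reinforce here, so Ca is clearly the larger of the two.
Tabulated atomic radius (pm): H 32, O 63, Si 116, Ca 171.
So from smallest to largest: H < O < Si < Ca.

H < O < Si < Ca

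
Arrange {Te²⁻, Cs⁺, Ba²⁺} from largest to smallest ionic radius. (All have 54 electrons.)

All of these have 54 electrons, so size is governed by nuclear charge alone: the more protons, the stronger the pull on the same electron cloud, and the smaller the ion.
Nuclear charges: Ba²⁺ (Z=56), Cs⁺ (Z=55), Te²⁻ (Z=52).
Largest to smallest: Te²⁻ > Cs⁺ > Ba²⁺.

Te²⁻, Cs⁺, Ba²⁺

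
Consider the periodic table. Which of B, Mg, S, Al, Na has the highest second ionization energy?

Na

The second ionization energy removes an electron from the +1 ion. For each element: B⁺ still has 2 valence electrons; Mg⁺ still has 1 valence electron; S⁺ still has 5 valence electrons; Al⁺ still has 2 valence electrons; Na⁺ is the bare [Ne] core.
Pulling an electron out of a noble-gas core costs far more than removing a remaining valence electron, so Na sits at the high end of IE_2.
Valence configurations: B⁺ [He]2s², Mg⁺ [Ne]3s¹, S⁺ [Ne]3s²3p³, Al⁺ [Ne]3s².
The numbers (kJ/mol): B 2427, Mg 1451, S 2252, Al 1817, Na 4562.
Putting it together, IE_2: Mg < Al < S < B < Na.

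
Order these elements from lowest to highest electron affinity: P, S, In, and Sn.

Electron affinity generally becomes more exothermic across a period toward the halogens and less exothermic down a group.
Neither a single period nor a single group — weigh both effects.
P > In: both effects reinforce here, so P is clearly the higher of the two.
Sn > P: this pair runs against the simple trend — see the exception note.
S > Sn: relative to Sn, both the across-period and down-group shifts push S's electron affinity up.
Note the exception: Sn has a higher electron affinity than P, contrary to the simple trend — adding an electron to P's half-filled np³ subshell costs electron-pairing energy.
Approximate values (kJ/mol): P 72, S 200, In 29, Sn 107.
So from lowest to highest: In < P < Sn < S.

In < P < Sn < S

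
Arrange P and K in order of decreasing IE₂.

IE_2 is the cost of taking one more electron from the +1 cation: P⁺ still has 4 valence electrons; K⁺ is the bare [Ar] core.
Pulling an electron out of a noble-gas core costs far more than removing a remaining valence electron, so K sits at the high end of IE_2.
Tabulated IE_2 (kJ/mol): P 1907, K 3052.
So the second ionization energies run P < K.

K > P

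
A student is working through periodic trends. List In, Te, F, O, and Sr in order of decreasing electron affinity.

F, Te, O, In, Sr

O is in period 2, group 16; F is in period 2, group 17; Sr is in period 5, group 2; In is in period 5, group 13; Te is in period 5, group 16.
EA tends to increase across a period and decrease down a group, though the pattern is less regular than for IE or radius.
These span different periods and groups, so the two trends combine.
In > Sr: In lies to the right of Sr in period 5, so the across-period effect alone puts In higher.
O > In: both effects reinforce here, so O is clearly the higher of the two.
Te > O: this pair runs against the simple trend — see the exception note.
F > Te: both effects reinforce here, so F is clearly the higher of the two.
Note the exception: Te has a higher electron affinity than O, contrary to the simple trend — O's compact 2p subshell gives strong electron–electron repulsion on the added electron.
Tabulated electron affinity (kJ/mol): O 141, F 328, Sr 5, In 29, Te 190.
So from highest to lowest: F > Te > O > In > Sr.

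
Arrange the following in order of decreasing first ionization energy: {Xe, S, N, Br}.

N is in period 2, group 15; S is in period 3, group 16; Br is in period 4, group 17; Xe is in period 5, group 18.
First ionization energy rises across a period (greater Z_eff holds electrons more tightly) and falls down a group (valence electrons are farther from the nucleus).
These sit on a diagonal, where the across-period and down-group effects partly cancel.
Br > S: period and group pull opposite ways; the across-period shift dominates (1140 vs 1000 kJ/mol).
Xe > Br: period and group pull opposite ways; the across-period shift dominates (1170 vs 1140 kJ/mol).
N > Xe: period and group pull opposite ways; the down-group shift dominates (1402 vs 1170 kJ/mol).
For reference (kJ/mol): N 1402, S 1000, Br 1140, Xe 1170.
So from highest to lowest: N > Xe > Br > S.

N > Xe > Br > S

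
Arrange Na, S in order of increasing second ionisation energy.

S, Na

The second ionization energy removes an electron from the +1 ion. For each element: Na⁺ is the bare [Ne] core; S⁺ still has 5 valence electrons.
Core electrons are held far more tightly than valence electrons, so Na tops the IE_2 order.
Tabulated IE_2 (kJ/mol): Na 4562, S 2252.
So the second ionization energies run S < Na.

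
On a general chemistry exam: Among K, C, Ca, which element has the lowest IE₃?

K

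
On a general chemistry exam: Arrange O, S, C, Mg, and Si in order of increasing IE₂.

Mg < Si < S < C < O

After 1 electron has been removed, what remains? O⁺ still has 5 valence electrons; S⁺ still has 5 valence electrons; C⁺ still has 3 valence electrons; Mg⁺ still has 1 valence electron; Si⁺ still has 3 valence electrons.
All are still removing valence electrons, so compare the +1 ions as you would atoms: IE_2 generally rises across a period (higher Z_eff) and falls down a group (larger shell), subject to the usual subshell exceptions.
Valence configurations: O⁺ [He]2s²2p³, S⁺ [Ne]3s²3p³, C⁺ [He]2s²2p¹, Mg⁺ [Ne]3s¹, Si⁺ [Ne]3s²3p¹.
The numbers (kJ/mol): O 3388, S 2252, C 2353, Mg 1451, Si 1577.
Hence IE_2: Mg < Si < S < C < O.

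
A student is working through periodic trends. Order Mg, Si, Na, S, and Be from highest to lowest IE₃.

The third ionization energy removes an electron from the +2 ion. For each element: Mg²⁺ is the bare [Ne] core; Si²⁺ still has 2 valence electrons; Na²⁺ is already 1 electron into the core; S²⁺ still has 4 valence electrons; Be²⁺ is the bare [He] core.
Core electrons are held far more tightly than valence electrons, so Na, Mg and Be top the IE_3 order.
Valence configurations: Si²⁺ [Ne]3s², S²⁺ [Ne]3s²3p².
The numbers (kJ/mol): Mg 7733, Si 3232, Na 6910, S 3357, Be 14849.
So the third ionization energies run Si < S < Na < Mg < Be.

Be > Mg > Na > S > Si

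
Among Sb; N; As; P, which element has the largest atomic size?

Sb

Atomic radius shrinks across a period as nuclear charge pulls the same shell inward, and grows down a group as new shells are added.
All are in group 15, so atomic radius increases down the group.
The largest atomic size among these belongs to Sb.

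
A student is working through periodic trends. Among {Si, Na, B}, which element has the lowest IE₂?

Si

Consider each +1 ion: Si⁺ still has 3 valence electrons; Na⁺ is the bare [Ne] core; B⁺ still has 2 valence electrons.
Pulling an electron out of a noble-gas core costs far more than removing a remaining valence electron, so Na sits at the high end of IE_2.
Valence configurations: Si⁺ [Ne]3s²3p¹, B⁺ [He]2s².
The numbers (kJ/mol): Si 1577, Na 4562, B 2427.
So the second ionization energies run Si < B < Na.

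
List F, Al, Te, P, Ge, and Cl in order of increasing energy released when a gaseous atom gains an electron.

Al < P < Ge < Te < F < Cl

Atoms with high Z_eff and room in the valence shell (especially the halogens) have the most exothermic electron affinities.
These span different periods and groups, so the two trends combine.
P > Al: P lies to the right of Al in period 3, so the across-period effect alone puts P higher.
Ge > P: this pair runs against the simple trend — see the exception note.
Te > Ge: the two effects oppose for this pair; the across-period effect wins (190 vs 119 kJ/mol).
F > Te: both effects reinforce here, so F is clearly the higher of the two.
Cl > F: this pair runs against the simple trend — see the exception note.
Note the exception: Ge has a higher electron affinity than P, contrary to the simple trend — adding an electron to P's half-filled np³ subshell costs electron-pairing energy.
Note the exception: Cl has a higher electron affinity than F, contrary to the simple trend — F's small 2p subshell makes the incoming electron feel strong e⁻–e⁻ repulsion, so Cl actually releases more energy on gaining an electron.
Approximate values (kJ/mol): F 328, Al 42, P 72, Cl 349, Ge 119, Te 190.
So from lowest to highest: Al < P < Ge < Te < F < Cl.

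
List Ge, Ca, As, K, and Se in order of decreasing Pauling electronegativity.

Se > As > Ge > Ca > K

Electronegativity increases across a period and decreases down a group, tracking effective nuclear charge and atomic size.
All lie in period 4, so electronegativity increases left to right.
So from highest to lowest: Se > As > Ge > Ca > K.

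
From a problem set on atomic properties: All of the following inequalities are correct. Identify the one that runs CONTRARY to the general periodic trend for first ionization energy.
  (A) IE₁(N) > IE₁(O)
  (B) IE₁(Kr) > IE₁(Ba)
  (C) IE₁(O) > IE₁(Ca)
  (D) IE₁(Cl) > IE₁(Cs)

The general trend: first ionization energy increases across a period and decreases down a group.
(A) N (period 2, group 15) vs O (period 2, group 16): the stated order contradicts the simple trend.
(B) Kr (period 4, group 18) vs Ba (period 6, group 2): the stated order agrees with the simple trend.
(C) O (period 2, group 16) vs Ca (period 4, group 2): the stated order agrees with the simple trend.
(D) Cl (period 3, group 17) vs Cs (period 6, group 1): the stated order agrees with the simple trend.
The exception is (A): pairing an electron in O's 2p⁴ costs repulsion energy, so O ionizes more easily than half-filled N (2p³).

(A)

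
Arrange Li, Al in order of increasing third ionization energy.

Al < Li

IE_3 is the cost of taking one more electron from the +2 cation: Li²⁺ is already 1 electron into the core; Al²⁺ still has 1 valence electron.
Pulling an electron out of a noble-gas core costs far more than removing a remaining valence electron, so Li sits at the high end of IE_3.
The numbers (kJ/mol): Li 11815, Al 2745.
So the third ionization energies run Al < Li.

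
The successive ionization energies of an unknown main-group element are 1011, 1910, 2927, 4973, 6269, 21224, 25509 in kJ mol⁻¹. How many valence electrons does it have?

Look for the largest jump between consecutive ionization energies: IE6/IE5 ≈ 3.4, far larger than any earlier ratio.
That jump marks the point where a core electron is being removed. So the atom has 5 valence electrons.

5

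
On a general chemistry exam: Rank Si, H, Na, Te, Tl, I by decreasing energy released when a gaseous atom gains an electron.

I, Te, Si, H, Na, Tl

Atoms with high Z_eff and room in the valence shell (especially the halogens) have the most exothermic electron affinities.
Neither a single period nor a single group — weigh both effects.
Na > Tl: the two effects oppose for this pair; the down-group effect wins (53 vs 19 kJ/mol).
H > Na: H sits above Na in group 1, so the down-group effect alone puts H higher.
Si > H: period and group pull opposite ways; the across-period shift dominates (134 vs 73 kJ/mol).
Te > Si: the two effects oppose for this pair; the across-period effect wins (190 vs 134 kJ/mol).
I > Te: I lies to the right of Te in period 5, so the across-period effect alone puts I higher.
Tabulated electron affinity (kJ/mol): H 73, Na 53, Si 134, Te 190, I 295, Tl 19.
So from highest to lowest: I > Te > Si > H > Na > Tl.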